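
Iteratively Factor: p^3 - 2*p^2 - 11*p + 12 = (p - 4)*(p^2 + 2*p - 3) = (p - 4)*(p + 3)*(p - 1)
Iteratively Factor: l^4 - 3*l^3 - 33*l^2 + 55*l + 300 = (l + 3)*(l^3 - 6*l^2 - 15*l + 100) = (l + 3)*(l + 4)*(l^2 - 10*l + 25) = (l - 5)*(l + 3)*(l + 4)*(l - 5)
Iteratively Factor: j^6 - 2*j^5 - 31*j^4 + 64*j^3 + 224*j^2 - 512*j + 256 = (j + 4)*(j^5 - 6*j^4 - 7*j^3 + 92*j^2 - 144*j + 64) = (j + 4)^2*(j^4 - 10*j^3 + 33*j^2 - 40*j + 16) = (j - 4)*(j + 4)^2*(j^3 - 6*j^2 + 9*j - 4) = (j - 4)^2*(j + 4)^2*(j^2 - 2*j + 1) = (j - 4)^2*(j - 1)*(j + 4)^2*(j - 1)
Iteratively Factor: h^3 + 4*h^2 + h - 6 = (h + 2)*(h^2 + 2*h - 3) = (h - 1)*(h + 2)*(h + 3)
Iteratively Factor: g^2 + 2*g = (g)*(g + 2)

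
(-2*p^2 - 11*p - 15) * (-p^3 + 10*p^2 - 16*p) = 2*p^5 - 9*p^4 - 63*p^3 + 26*p^2 + 240*p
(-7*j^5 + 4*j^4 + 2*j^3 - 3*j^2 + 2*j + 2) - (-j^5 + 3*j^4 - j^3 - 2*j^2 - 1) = -6*j^5 + j^4 + 3*j^3 - j^2 + 2*j + 3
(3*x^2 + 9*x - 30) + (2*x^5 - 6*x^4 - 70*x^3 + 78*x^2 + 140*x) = 2*x^5 - 6*x^4 - 70*x^3 + 81*x^2 + 149*x - 30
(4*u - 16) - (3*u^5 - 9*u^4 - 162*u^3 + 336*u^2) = -3*u^5 + 9*u^4 + 162*u^3 - 336*u^2 + 4*u - 16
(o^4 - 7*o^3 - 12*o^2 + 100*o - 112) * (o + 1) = o^5 - 6*o^4 - 19*o^3 + 88*o^2 - 12*o - 112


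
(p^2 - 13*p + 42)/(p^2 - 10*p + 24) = (p - 7)/(p - 4)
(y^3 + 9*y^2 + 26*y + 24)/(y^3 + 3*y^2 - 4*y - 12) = (y + 4)/(y - 2)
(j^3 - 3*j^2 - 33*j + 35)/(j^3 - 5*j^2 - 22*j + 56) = (j^2 + 4*j - 5)/(j^2 + 2*j - 8)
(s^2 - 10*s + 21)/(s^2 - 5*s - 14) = (s - 3)/(s + 2)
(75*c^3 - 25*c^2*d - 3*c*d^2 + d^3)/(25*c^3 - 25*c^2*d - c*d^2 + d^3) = (3*c - d)/(c - d)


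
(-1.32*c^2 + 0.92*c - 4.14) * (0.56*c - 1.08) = -0.7392*c^3 + 1.9408*c^2 - 3.312*c + 4.4712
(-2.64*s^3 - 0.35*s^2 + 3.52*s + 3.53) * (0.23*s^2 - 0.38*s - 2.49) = -0.6072*s^5 + 0.9227*s^4 + 7.5162*s^3 + 0.3458*s^2 - 10.1062*s - 8.7897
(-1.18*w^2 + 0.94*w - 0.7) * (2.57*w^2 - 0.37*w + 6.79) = -3.0326*w^4 + 2.8524*w^3 - 10.159*w^2 + 6.6416*w - 4.753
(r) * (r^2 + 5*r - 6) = r^3 + 5*r^2 - 6*r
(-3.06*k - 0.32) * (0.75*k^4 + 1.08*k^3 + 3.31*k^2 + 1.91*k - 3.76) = -2.295*k^5 - 3.5448*k^4 - 10.4742*k^3 - 6.9038*k^2 + 10.8944*k + 1.2032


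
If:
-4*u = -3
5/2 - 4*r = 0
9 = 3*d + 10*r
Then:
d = 11/12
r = 5/8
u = 3/4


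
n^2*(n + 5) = n^3 + 5*n^2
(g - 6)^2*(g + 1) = g^3 - 11*g^2 + 24*g + 36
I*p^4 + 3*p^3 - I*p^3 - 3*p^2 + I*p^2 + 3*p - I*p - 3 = (p - 3*I)*(p - I)*(p + I)*(I*p - I)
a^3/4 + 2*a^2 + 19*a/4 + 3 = (a/4 + 1)*(a + 1)*(a + 3)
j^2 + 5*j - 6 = (j - 1)*(j + 6)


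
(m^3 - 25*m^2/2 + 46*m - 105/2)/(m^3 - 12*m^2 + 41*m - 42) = (m - 5/2)/(m - 2)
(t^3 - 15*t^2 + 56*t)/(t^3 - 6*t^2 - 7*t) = (t - 8)/(t + 1)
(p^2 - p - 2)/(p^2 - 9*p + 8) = (p^2 - p - 2)/(p^2 - 9*p + 8)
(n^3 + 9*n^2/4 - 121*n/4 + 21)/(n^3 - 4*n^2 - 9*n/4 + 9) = (4*n^2 + 25*n - 21)/(4*n^2 - 9)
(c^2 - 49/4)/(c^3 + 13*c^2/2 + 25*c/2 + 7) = (c - 7/2)/(c^2 + 3*c + 2)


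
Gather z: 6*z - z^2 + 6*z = -z^2 + 12*z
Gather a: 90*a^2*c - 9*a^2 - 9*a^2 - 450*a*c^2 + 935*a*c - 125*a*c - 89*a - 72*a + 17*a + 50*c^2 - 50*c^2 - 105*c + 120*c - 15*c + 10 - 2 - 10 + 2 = a^2*(90*c - 18) + a*(-450*c^2 + 810*c - 144)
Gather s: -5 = -5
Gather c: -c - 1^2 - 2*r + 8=-c - 2*r + 7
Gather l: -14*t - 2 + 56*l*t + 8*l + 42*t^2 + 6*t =l*(56*t + 8) + 42*t^2 - 8*t - 2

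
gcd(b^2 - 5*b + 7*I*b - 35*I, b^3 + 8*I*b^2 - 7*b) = b + 7*I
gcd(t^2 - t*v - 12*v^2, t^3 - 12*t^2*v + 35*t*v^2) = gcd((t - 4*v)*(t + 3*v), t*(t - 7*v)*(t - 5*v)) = 1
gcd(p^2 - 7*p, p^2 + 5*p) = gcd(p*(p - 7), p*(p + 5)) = p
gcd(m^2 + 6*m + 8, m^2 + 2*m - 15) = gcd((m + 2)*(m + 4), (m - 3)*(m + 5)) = 1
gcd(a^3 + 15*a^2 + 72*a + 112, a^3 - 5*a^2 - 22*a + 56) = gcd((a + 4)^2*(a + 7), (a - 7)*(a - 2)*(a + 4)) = a + 4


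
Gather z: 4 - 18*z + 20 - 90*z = 24 - 108*z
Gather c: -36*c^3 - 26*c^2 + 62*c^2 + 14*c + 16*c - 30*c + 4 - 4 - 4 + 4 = -36*c^3 + 36*c^2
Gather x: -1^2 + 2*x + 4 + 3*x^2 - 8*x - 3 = 3*x^2 - 6*x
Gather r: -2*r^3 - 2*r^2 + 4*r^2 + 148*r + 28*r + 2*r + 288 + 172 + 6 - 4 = -2*r^3 + 2*r^2 + 178*r + 462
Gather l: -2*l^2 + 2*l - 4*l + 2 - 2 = -2*l^2 - 2*l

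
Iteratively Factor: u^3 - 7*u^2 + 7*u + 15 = (u + 1)*(u^2 - 8*u + 15) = (u - 3)*(u + 1)*(u - 5)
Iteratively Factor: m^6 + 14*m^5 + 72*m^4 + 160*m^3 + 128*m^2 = (m)*(m^5 + 14*m^4 + 72*m^3 + 160*m^2 + 128*m) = m*(m + 4)*(m^4 + 10*m^3 + 32*m^2 + 32*m) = m*(m + 4)^2*(m^3 + 6*m^2 + 8*m) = m*(m + 4)^3*(m^2 + 2*m) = m*(m + 2)*(m + 4)^3*(m)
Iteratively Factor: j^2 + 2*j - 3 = (j + 3)*(j - 1)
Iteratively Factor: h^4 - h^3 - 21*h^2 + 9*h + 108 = (h - 3)*(h^3 + 2*h^2 - 15*h - 36) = (h - 3)*(h + 3)*(h^2 - h - 12) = (h - 4)*(h - 3)*(h + 3)*(h + 3)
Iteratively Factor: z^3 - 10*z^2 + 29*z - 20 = (z - 1)*(z^2 - 9*z + 20) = (z - 5)*(z - 1)*(z - 4)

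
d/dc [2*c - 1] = 2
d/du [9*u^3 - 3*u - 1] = 27*u^2 - 3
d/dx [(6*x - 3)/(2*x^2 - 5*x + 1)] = 3*(-4*x^2 + 4*x - 3)/(4*x^4 - 20*x^3 + 29*x^2 - 10*x + 1)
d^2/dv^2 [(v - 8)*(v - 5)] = 2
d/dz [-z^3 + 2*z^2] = z*(4 - 3*z)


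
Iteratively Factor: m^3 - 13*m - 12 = (m + 3)*(m^2 - 3*m - 4) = (m + 1)*(m + 3)*(m - 4)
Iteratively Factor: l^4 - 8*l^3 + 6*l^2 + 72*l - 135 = (l - 3)*(l^3 - 5*l^2 - 9*l + 45) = (l - 5)*(l - 3)*(l^2 - 9) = (l - 5)*(l - 3)^2*(l + 3)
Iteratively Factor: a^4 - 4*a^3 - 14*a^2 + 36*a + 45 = (a - 3)*(a^3 - a^2 - 17*a - 15) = (a - 3)*(a + 3)*(a^2 - 4*a - 5) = (a - 3)*(a + 1)*(a + 3)*(a - 5)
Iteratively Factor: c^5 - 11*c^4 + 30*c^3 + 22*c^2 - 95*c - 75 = (c - 5)*(c^4 - 6*c^3 + 22*c + 15) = (c - 5)*(c + 1)*(c^3 - 7*c^2 + 7*c + 15) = (c - 5)*(c - 3)*(c + 1)*(c^2 - 4*c - 5) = (c - 5)^2*(c - 3)*(c + 1)*(c + 1)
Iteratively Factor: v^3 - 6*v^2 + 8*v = (v)*(v^2 - 6*v + 8) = v*(v - 4)*(v - 2)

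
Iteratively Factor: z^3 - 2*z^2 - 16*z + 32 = (z + 4)*(z^2 - 6*z + 8) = (z - 2)*(z + 4)*(z - 4)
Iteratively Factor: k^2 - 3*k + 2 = (k - 2)*(k - 1)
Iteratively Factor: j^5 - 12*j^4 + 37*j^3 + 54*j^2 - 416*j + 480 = (j + 3)*(j^4 - 15*j^3 + 82*j^2 - 192*j + 160) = (j - 4)*(j + 3)*(j^3 - 11*j^2 + 38*j - 40) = (j - 5)*(j - 4)*(j + 3)*(j^2 - 6*j + 8) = (j - 5)*(j - 4)^2*(j + 3)*(j - 2)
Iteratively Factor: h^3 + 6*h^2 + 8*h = (h + 4)*(h^2 + 2*h) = h*(h + 4)*(h + 2)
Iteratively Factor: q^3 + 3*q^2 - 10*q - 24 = (q + 4)*(q^2 - q - 6) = (q - 3)*(q + 4)*(q + 2)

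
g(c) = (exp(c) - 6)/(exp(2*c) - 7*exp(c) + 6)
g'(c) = (exp(c) - 6)*(-2*exp(2*c) + 7*exp(c))/(exp(2*c) - 7*exp(c) + 6)^2 + exp(c)/(exp(2*c) - 7*exp(c) + 6)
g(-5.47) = -1.00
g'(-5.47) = -0.00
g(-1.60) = -1.25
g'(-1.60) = -0.32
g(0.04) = 24.50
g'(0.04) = -624.92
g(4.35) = 0.01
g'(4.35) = -0.01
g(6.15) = 0.00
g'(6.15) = -0.00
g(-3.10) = -1.05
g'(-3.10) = -0.05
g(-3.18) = -1.04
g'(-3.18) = -0.05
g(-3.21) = -1.04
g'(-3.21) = -0.04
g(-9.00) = -1.00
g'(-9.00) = 0.00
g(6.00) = 0.00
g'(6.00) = 0.00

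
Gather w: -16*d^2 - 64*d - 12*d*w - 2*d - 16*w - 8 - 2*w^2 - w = -16*d^2 - 66*d - 2*w^2 + w*(-12*d - 17) - 8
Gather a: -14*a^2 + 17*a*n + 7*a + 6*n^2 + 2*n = -14*a^2 + a*(17*n + 7) + 6*n^2 + 2*n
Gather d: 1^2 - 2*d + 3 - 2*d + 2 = 6 - 4*d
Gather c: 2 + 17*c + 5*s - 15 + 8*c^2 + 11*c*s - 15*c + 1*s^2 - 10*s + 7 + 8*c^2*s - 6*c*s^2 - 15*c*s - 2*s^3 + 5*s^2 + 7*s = c^2*(8*s + 8) + c*(-6*s^2 - 4*s + 2) - 2*s^3 + 6*s^2 + 2*s - 6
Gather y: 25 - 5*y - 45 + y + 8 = -4*y - 12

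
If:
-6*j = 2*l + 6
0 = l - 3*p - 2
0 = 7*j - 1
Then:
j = 1/7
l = -24/7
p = -38/21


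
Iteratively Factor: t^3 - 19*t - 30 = (t + 3)*(t^2 - 3*t - 10) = (t - 5)*(t + 3)*(t + 2)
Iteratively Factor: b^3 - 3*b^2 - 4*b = (b - 4)*(b^2 + b) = b*(b - 4)*(b + 1)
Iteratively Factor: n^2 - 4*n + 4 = (n - 2)*(n - 2)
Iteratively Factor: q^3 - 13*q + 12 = (q + 4)*(q^2 - 4*q + 3) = (q - 3)*(q + 4)*(q - 1)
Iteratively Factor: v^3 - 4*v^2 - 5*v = (v + 1)*(v^2 - 5*v) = (v - 5)*(v + 1)*(v)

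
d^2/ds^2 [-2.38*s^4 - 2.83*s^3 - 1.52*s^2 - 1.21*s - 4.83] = -28.56*s^2 - 16.98*s - 3.04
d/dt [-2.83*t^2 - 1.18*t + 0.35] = -5.66*t - 1.18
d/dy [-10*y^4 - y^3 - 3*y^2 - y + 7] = -40*y^3 - 3*y^2 - 6*y - 1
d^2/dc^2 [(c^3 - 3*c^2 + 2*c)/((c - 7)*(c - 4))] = 4*(31*c^3 - 336*c^2 + 1092*c - 868)/(c^6 - 33*c^5 + 447*c^4 - 3179*c^3 + 12516*c^2 - 25872*c + 21952)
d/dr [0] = 0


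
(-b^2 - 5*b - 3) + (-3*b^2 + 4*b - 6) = -4*b^2 - b - 9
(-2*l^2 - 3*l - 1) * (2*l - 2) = -4*l^3 - 2*l^2 + 4*l + 2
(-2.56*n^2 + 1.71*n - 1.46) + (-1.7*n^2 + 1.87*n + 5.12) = -4.26*n^2 + 3.58*n + 3.66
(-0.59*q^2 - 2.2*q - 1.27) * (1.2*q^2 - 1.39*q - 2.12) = -0.708*q^4 - 1.8199*q^3 + 2.7848*q^2 + 6.4293*q + 2.6924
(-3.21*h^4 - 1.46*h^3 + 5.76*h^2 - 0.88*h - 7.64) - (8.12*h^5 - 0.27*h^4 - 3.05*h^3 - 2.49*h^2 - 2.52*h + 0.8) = -8.12*h^5 - 2.94*h^4 + 1.59*h^3 + 8.25*h^2 + 1.64*h - 8.44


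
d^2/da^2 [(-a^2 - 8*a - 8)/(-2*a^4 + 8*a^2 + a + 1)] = 2*(12*a^8 + 192*a^7 + 336*a^6 - 372*a^5 - 1080*a^4 + 632*a^3 + 1608*a^2 - 63)/(8*a^12 - 96*a^10 - 12*a^9 + 372*a^8 + 96*a^7 - 410*a^6 - 180*a^5 - 210*a^4 - 49*a^3 - 27*a^2 - 3*a - 1)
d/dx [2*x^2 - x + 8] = 4*x - 1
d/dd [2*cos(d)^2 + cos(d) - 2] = -(4*cos(d) + 1)*sin(d)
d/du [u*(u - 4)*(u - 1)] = 3*u^2 - 10*u + 4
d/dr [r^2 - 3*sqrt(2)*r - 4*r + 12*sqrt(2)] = 2*r - 3*sqrt(2) - 4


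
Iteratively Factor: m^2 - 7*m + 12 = (m - 4)*(m - 3)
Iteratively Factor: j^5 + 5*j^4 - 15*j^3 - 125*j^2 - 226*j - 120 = (j + 2)*(j^4 + 3*j^3 - 21*j^2 - 83*j - 60) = (j + 2)*(j + 4)*(j^3 - j^2 - 17*j - 15) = (j + 1)*(j + 2)*(j + 4)*(j^2 - 2*j - 15) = (j - 5)*(j + 1)*(j + 2)*(j + 4)*(j + 3)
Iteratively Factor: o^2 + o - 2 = (o - 1)*(o + 2)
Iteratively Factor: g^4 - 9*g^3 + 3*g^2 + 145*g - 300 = (g - 5)*(g^3 - 4*g^2 - 17*g + 60) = (g - 5)*(g - 3)*(g^2 - g - 20) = (g - 5)*(g - 3)*(g + 4)*(g - 5)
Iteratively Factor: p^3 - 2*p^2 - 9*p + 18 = (p - 3)*(p^2 + p - 6) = (p - 3)*(p - 2)*(p + 3)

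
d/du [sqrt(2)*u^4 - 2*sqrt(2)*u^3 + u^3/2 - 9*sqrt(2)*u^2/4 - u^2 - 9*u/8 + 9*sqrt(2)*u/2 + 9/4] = 4*sqrt(2)*u^3 - 6*sqrt(2)*u^2 + 3*u^2/2 - 9*sqrt(2)*u/2 - 2*u - 9/8 + 9*sqrt(2)/2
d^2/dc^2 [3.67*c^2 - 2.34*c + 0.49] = 7.34000000000000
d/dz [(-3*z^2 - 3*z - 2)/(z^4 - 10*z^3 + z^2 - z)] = (6*z^5 - 21*z^4 - 52*z^3 - 54*z^2 + 4*z - 2)/(z^2*(z^6 - 20*z^5 + 102*z^4 - 22*z^3 + 21*z^2 - 2*z + 1))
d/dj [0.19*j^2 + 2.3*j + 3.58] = 0.38*j + 2.3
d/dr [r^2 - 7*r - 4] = 2*r - 7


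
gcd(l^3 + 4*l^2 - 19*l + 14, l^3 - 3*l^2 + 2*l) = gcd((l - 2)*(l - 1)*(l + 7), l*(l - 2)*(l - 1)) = l^2 - 3*l + 2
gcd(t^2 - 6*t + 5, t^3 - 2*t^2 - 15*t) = t - 5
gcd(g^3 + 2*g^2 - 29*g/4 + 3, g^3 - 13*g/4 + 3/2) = g^2 - 2*g + 3/4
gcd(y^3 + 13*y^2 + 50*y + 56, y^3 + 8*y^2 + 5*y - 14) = y^2 + 9*y + 14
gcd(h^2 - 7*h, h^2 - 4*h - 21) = h - 7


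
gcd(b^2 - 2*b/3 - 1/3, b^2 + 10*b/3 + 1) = b + 1/3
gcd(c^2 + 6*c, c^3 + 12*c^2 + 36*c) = c^2 + 6*c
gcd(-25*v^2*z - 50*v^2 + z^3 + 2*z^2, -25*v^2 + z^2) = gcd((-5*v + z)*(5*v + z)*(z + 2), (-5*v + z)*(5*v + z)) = -25*v^2 + z^2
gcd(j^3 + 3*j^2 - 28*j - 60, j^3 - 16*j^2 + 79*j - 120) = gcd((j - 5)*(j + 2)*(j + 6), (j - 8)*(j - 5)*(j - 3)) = j - 5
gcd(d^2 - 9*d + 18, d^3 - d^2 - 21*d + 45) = d - 3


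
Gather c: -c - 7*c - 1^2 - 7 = -8*c - 8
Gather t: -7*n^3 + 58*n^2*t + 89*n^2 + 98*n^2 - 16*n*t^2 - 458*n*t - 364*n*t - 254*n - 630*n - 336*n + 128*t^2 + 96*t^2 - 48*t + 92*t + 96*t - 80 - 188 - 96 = -7*n^3 + 187*n^2 - 1220*n + t^2*(224 - 16*n) + t*(58*n^2 - 822*n + 140) - 364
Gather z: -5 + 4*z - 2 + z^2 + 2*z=z^2 + 6*z - 7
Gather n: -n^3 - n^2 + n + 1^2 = -n^3 - n^2 + n + 1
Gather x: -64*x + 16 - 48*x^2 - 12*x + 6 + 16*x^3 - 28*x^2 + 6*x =16*x^3 - 76*x^2 - 70*x + 22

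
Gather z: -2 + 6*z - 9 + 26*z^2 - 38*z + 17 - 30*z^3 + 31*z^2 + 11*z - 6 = -30*z^3 + 57*z^2 - 21*z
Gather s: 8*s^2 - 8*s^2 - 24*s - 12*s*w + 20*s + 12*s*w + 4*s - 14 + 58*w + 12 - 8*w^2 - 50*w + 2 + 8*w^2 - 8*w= 0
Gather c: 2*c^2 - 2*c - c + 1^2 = 2*c^2 - 3*c + 1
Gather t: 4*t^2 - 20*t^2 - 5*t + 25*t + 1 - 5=-16*t^2 + 20*t - 4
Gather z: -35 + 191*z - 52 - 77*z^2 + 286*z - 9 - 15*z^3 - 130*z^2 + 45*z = -15*z^3 - 207*z^2 + 522*z - 96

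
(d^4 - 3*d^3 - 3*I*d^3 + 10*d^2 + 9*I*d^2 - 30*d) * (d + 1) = d^5 - 2*d^4 - 3*I*d^4 + 7*d^3 + 6*I*d^3 - 20*d^2 + 9*I*d^2 - 30*d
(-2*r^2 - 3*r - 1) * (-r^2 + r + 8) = 2*r^4 + r^3 - 18*r^2 - 25*r - 8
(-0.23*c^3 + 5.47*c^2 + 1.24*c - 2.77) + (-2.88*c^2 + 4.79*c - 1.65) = -0.23*c^3 + 2.59*c^2 + 6.03*c - 4.42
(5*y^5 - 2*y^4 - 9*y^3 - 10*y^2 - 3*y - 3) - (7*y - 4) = 5*y^5 - 2*y^4 - 9*y^3 - 10*y^2 - 10*y + 1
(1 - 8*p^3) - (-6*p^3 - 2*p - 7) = -2*p^3 + 2*p + 8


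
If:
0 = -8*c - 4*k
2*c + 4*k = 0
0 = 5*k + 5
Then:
No Solution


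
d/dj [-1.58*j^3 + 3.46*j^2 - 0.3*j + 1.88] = -4.74*j^2 + 6.92*j - 0.3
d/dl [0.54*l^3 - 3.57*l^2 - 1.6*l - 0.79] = 1.62*l^2 - 7.14*l - 1.6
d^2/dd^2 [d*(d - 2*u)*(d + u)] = 6*d - 2*u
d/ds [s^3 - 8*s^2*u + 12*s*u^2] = 3*s^2 - 16*s*u + 12*u^2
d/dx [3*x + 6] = 3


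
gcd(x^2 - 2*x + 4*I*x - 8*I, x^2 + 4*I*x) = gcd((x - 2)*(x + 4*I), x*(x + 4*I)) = x + 4*I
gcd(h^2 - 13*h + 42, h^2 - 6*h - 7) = h - 7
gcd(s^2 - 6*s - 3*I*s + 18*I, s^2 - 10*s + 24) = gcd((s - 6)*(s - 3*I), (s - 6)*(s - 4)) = s - 6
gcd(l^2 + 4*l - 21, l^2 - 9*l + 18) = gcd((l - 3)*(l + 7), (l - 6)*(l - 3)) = l - 3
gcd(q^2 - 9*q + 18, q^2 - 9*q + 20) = 1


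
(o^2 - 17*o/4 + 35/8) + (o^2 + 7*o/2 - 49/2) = 2*o^2 - 3*o/4 - 161/8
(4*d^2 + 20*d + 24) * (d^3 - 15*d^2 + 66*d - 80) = 4*d^5 - 40*d^4 - 12*d^3 + 640*d^2 - 16*d - 1920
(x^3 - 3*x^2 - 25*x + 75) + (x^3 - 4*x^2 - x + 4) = 2*x^3 - 7*x^2 - 26*x + 79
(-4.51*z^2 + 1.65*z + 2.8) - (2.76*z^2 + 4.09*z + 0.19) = -7.27*z^2 - 2.44*z + 2.61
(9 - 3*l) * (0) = 0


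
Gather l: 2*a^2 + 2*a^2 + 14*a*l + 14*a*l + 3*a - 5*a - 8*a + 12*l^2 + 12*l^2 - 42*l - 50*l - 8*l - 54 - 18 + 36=4*a^2 - 10*a + 24*l^2 + l*(28*a - 100) - 36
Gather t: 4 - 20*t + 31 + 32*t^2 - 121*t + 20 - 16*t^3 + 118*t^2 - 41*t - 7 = -16*t^3 + 150*t^2 - 182*t + 48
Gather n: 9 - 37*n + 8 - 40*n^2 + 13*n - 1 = -40*n^2 - 24*n + 16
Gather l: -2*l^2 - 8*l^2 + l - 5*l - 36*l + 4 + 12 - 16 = -10*l^2 - 40*l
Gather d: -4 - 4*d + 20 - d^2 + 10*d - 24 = -d^2 + 6*d - 8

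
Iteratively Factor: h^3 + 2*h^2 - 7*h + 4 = (h + 4)*(h^2 - 2*h + 1) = (h - 1)*(h + 4)*(h - 1)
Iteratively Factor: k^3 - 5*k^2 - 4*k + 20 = (k - 2)*(k^2 - 3*k - 10) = (k - 5)*(k - 2)*(k + 2)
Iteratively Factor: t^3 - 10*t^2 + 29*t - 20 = (t - 5)*(t^2 - 5*t + 4) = (t - 5)*(t - 4)*(t - 1)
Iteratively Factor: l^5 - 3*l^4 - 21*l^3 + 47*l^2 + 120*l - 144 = (l - 4)*(l^4 + l^3 - 17*l^2 - 21*l + 36) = (l - 4)*(l + 3)*(l^3 - 2*l^2 - 11*l + 12) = (l - 4)*(l + 3)^2*(l^2 - 5*l + 4) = (l - 4)*(l - 1)*(l + 3)^2*(l - 4)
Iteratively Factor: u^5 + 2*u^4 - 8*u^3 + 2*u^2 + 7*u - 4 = (u + 1)*(u^4 + u^3 - 9*u^2 + 11*u - 4) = (u - 1)*(u + 1)*(u^3 + 2*u^2 - 7*u + 4) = (u - 1)^2*(u + 1)*(u^2 + 3*u - 4) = (u - 1)^3*(u + 1)*(u + 4)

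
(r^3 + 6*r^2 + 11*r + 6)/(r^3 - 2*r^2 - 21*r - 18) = (r + 2)/(r - 6)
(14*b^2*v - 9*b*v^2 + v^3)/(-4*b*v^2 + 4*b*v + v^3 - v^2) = (-14*b^2 + 9*b*v - v^2)/(4*b*v - 4*b - v^2 + v)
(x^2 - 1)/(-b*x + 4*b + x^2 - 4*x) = (1 - x^2)/(b*x - 4*b - x^2 + 4*x)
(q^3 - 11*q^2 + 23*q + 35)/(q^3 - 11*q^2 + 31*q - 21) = (q^2 - 4*q - 5)/(q^2 - 4*q + 3)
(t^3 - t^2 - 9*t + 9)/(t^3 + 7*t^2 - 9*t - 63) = (t - 1)/(t + 7)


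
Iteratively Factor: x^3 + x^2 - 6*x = (x + 3)*(x^2 - 2*x) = x*(x + 3)*(x - 2)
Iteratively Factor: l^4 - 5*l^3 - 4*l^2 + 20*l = (l - 5)*(l^3 - 4*l) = l*(l - 5)*(l^2 - 4) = l*(l - 5)*(l - 2)*(l + 2)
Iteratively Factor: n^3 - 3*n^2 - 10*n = (n - 5)*(n^2 + 2*n) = (n - 5)*(n + 2)*(n)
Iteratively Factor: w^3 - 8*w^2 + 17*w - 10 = (w - 5)*(w^2 - 3*w + 2) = (w - 5)*(w - 1)*(w - 2)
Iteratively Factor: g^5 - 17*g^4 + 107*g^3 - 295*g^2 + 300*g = (g - 5)*(g^4 - 12*g^3 + 47*g^2 - 60*g) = (g - 5)^2*(g^3 - 7*g^2 + 12*g) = (g - 5)^2*(g - 4)*(g^2 - 3*g) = (g - 5)^2*(g - 4)*(g - 3)*(g)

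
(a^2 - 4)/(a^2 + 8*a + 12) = (a - 2)/(a + 6)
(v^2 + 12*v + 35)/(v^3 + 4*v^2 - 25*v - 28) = (v + 5)/(v^2 - 3*v - 4)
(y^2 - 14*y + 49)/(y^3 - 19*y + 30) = (y^2 - 14*y + 49)/(y^3 - 19*y + 30)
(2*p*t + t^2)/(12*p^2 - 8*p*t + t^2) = t*(2*p + t)/(12*p^2 - 8*p*t + t^2)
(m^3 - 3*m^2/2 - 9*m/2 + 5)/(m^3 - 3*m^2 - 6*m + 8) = (m - 5/2)/(m - 4)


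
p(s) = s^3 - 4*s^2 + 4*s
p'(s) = 3*s^2 - 8*s + 4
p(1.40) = 0.50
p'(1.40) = -1.32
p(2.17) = 0.06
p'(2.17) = 0.77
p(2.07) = 0.01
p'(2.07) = 0.29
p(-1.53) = -19.07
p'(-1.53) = 23.26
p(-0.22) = -1.08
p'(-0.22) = 5.91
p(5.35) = 60.04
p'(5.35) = 47.07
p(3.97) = 15.41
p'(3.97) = 19.52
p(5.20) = 53.25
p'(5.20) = 43.52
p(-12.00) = -2352.00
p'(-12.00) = 532.00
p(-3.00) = -75.00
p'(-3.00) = 55.00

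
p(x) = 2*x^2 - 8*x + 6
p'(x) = 4*x - 8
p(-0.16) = 7.33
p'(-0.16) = -8.64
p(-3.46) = 57.62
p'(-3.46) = -21.84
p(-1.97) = 29.52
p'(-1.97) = -15.88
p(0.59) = 1.98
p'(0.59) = -5.64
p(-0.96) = 15.52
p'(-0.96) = -11.84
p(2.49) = -1.52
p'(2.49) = 1.96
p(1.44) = -1.37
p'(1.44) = -2.24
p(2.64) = -1.18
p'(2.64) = 2.56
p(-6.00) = 126.00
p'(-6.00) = -32.00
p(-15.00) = 576.00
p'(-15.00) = -68.00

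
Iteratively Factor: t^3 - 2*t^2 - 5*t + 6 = (t - 3)*(t^2 + t - 2) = (t - 3)*(t + 2)*(t - 1)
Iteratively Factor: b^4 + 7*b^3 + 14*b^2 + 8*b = (b + 1)*(b^3 + 6*b^2 + 8*b) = (b + 1)*(b + 2)*(b^2 + 4*b) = b*(b + 1)*(b + 2)*(b + 4)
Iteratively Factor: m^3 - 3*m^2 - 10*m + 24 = (m - 4)*(m^2 + m - 6) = (m - 4)*(m + 3)*(m - 2)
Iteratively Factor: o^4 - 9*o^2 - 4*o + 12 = (o - 1)*(o^3 + o^2 - 8*o - 12) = (o - 1)*(o + 2)*(o^2 - o - 6) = (o - 3)*(o - 1)*(o + 2)*(o + 2)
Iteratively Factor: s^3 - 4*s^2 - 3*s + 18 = (s - 3)*(s^2 - s - 6) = (s - 3)*(s + 2)*(s - 3)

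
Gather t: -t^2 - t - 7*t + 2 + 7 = -t^2 - 8*t + 9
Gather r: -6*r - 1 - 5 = -6*r - 6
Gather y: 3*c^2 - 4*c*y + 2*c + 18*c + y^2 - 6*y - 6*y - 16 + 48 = 3*c^2 + 20*c + y^2 + y*(-4*c - 12) + 32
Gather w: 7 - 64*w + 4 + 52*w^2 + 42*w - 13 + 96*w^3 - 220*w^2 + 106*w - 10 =96*w^3 - 168*w^2 + 84*w - 12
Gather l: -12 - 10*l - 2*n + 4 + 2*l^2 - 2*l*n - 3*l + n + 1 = 2*l^2 + l*(-2*n - 13) - n - 7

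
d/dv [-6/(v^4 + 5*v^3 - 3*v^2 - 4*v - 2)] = 6*(4*v^3 + 15*v^2 - 6*v - 4)/(-v^4 - 5*v^3 + 3*v^2 + 4*v + 2)^2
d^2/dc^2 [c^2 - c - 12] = 2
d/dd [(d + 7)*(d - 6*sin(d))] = d - (d + 7)*(6*cos(d) - 1) - 6*sin(d)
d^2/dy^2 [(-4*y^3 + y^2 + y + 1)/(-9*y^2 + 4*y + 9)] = 2*(271*y^3 - 54*y^2 + 837*y - 142)/(729*y^6 - 972*y^5 - 1755*y^4 + 1880*y^3 + 1755*y^2 - 972*y - 729)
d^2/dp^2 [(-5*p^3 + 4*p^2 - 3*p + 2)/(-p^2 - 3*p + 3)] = 6*(25*p^3 - 59*p^2 + 48*p - 11)/(p^6 + 9*p^5 + 18*p^4 - 27*p^3 - 54*p^2 + 81*p - 27)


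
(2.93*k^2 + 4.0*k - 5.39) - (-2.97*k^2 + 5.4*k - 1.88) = 5.9*k^2 - 1.4*k - 3.51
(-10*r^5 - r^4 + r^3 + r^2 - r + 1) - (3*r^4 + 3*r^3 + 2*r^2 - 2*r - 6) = -10*r^5 - 4*r^4 - 2*r^3 - r^2 + r + 7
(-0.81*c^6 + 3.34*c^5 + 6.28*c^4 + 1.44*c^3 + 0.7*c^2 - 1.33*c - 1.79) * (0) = 0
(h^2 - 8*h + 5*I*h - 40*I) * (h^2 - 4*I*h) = h^4 - 8*h^3 + I*h^3 + 20*h^2 - 8*I*h^2 - 160*h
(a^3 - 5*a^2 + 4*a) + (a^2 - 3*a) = a^3 - 4*a^2 + a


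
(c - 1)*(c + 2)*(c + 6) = c^3 + 7*c^2 + 4*c - 12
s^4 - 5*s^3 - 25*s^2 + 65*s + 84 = (s - 7)*(s - 3)*(s + 1)*(s + 4)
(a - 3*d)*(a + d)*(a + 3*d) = a^3 + a^2*d - 9*a*d^2 - 9*d^3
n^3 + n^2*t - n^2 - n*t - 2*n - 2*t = (n - 2)*(n + 1)*(n + t)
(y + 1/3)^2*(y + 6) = y^3 + 20*y^2/3 + 37*y/9 + 2/3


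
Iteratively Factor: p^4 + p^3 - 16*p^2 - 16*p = (p + 1)*(p^3 - 16*p) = (p + 1)*(p + 4)*(p^2 - 4*p) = (p - 4)*(p + 1)*(p + 4)*(p)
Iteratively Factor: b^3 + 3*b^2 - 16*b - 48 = (b - 4)*(b^2 + 7*b + 12) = (b - 4)*(b + 3)*(b + 4)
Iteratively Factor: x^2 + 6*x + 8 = (x + 2)*(x + 4)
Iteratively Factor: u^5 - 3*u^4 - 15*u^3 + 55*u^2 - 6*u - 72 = (u + 4)*(u^4 - 7*u^3 + 13*u^2 + 3*u - 18) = (u - 2)*(u + 4)*(u^3 - 5*u^2 + 3*u + 9) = (u - 3)*(u - 2)*(u + 4)*(u^2 - 2*u - 3) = (u - 3)^2*(u - 2)*(u + 4)*(u + 1)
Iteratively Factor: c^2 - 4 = (c + 2)*(c - 2)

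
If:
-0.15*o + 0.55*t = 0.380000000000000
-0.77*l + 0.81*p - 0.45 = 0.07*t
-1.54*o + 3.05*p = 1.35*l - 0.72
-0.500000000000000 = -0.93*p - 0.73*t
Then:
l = -0.87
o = 0.85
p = -0.19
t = 0.92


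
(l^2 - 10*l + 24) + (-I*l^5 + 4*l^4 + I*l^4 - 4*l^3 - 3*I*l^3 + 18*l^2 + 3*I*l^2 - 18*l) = -I*l^5 + 4*l^4 + I*l^4 - 4*l^3 - 3*I*l^3 + 19*l^2 + 3*I*l^2 - 28*l + 24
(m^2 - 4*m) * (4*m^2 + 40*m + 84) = 4*m^4 + 24*m^3 - 76*m^2 - 336*m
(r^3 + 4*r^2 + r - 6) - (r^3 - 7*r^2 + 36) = 11*r^2 + r - 42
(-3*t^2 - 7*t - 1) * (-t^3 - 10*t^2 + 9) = 3*t^5 + 37*t^4 + 71*t^3 - 17*t^2 - 63*t - 9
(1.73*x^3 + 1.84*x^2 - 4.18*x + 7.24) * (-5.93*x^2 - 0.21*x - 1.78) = -10.2589*x^5 - 11.2745*x^4 + 21.3216*x^3 - 45.3306*x^2 + 5.92*x - 12.8872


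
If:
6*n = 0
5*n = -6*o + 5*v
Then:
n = 0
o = 5*v/6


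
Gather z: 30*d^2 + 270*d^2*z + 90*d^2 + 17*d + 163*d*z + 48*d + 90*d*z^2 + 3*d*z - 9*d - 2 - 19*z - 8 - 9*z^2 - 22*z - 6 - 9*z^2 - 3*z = 120*d^2 + 56*d + z^2*(90*d - 18) + z*(270*d^2 + 166*d - 44) - 16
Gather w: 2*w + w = 3*w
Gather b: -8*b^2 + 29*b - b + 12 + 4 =-8*b^2 + 28*b + 16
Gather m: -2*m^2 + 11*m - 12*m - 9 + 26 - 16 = -2*m^2 - m + 1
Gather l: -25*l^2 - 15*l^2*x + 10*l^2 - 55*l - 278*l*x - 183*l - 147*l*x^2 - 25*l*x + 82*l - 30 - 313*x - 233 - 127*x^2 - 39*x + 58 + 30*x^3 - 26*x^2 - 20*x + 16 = l^2*(-15*x - 15) + l*(-147*x^2 - 303*x - 156) + 30*x^3 - 153*x^2 - 372*x - 189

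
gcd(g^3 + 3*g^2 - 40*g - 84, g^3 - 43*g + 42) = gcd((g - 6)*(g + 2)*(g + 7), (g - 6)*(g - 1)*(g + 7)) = g^2 + g - 42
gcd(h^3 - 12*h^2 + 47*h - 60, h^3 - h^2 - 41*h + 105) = h^2 - 8*h + 15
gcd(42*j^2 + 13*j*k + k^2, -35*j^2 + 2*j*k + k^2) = 7*j + k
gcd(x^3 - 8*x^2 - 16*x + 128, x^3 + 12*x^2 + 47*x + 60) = x + 4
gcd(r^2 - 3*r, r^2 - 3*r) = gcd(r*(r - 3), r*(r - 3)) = r^2 - 3*r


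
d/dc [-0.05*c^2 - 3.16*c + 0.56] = -0.1*c - 3.16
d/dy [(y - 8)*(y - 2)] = 2*y - 10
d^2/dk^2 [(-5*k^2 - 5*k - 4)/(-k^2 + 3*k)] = 8*(5*k^3 + 3*k^2 - 9*k + 9)/(k^3*(k^3 - 9*k^2 + 27*k - 27))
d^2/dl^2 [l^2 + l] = 2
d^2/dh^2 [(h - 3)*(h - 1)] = 2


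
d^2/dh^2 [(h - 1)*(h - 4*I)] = 2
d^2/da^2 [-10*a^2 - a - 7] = -20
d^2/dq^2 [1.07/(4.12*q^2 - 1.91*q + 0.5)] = (-36.325216*q^2 + 16.840088*q + 1.07*(8.24*q - 1.91)*(16.48*q - 3.82) - 4.4084)/(4.12*q^2 - 1.91*q + 0.5)^3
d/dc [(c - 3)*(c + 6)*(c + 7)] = 3*c^2 + 20*c + 3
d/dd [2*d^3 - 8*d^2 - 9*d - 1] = 6*d^2 - 16*d - 9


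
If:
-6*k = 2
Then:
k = -1/3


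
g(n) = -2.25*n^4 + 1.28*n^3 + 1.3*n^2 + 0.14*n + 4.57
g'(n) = -9.0*n^3 + 3.84*n^2 + 2.6*n + 0.14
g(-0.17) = 4.58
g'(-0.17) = -0.15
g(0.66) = 5.17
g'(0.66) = 0.94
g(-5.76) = -2674.41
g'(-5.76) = 1832.49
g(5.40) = -1668.40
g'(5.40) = -1291.02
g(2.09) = -20.70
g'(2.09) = -59.82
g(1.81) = -7.48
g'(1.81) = -35.94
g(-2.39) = -79.23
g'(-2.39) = 138.73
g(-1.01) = 2.09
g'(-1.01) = 10.70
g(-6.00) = -3141.95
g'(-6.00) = 2066.78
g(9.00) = -13718.00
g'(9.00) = -6226.42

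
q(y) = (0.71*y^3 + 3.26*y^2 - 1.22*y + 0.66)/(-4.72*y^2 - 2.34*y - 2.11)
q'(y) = (9.44*y + 2.34)*(0.71*y^3 + 3.26*y^2 - 1.22*y + 0.66)/(-4.72*y^2 - 2.34*y - 2.11)^2 + (2.13*y^2 + 6.52*y - 1.22)/(-4.72*y^2 - 2.34*y - 2.11)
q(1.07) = -0.39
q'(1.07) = -0.33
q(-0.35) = -0.78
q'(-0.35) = 1.33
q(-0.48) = -0.92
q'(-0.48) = 0.88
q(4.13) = -1.10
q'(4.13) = -0.18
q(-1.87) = -0.68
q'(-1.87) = -0.31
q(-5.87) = 0.16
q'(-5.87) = -0.17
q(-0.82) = -1.03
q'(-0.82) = -0.13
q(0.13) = -0.22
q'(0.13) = 0.45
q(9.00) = -1.90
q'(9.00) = -0.16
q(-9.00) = 0.67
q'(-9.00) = -0.16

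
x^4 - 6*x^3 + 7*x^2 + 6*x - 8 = (x - 4)*(x - 2)*(x - 1)*(x + 1)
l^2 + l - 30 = (l - 5)*(l + 6)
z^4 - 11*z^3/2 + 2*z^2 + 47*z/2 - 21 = (z - 7/2)*(z - 3)*(z - 1)*(z + 2)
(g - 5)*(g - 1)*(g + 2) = g^3 - 4*g^2 - 7*g + 10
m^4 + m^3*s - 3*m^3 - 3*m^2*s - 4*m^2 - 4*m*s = m*(m - 4)*(m + 1)*(m + s)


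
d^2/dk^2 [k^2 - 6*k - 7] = 2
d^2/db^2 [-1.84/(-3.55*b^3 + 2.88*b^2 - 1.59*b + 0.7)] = ((10.5984 - 39.192*b)*(3.55*b^3 - 2.88*b^2 + 1.59*b - 0.7) + 1.84*(10.65*b^2 - 5.76*b + 1.59)*(21.3*b^2 - 11.52*b + 3.18))/(3.55*b^3 - 2.88*b^2 + 1.59*b - 0.7)^3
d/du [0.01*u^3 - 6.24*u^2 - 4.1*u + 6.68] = 0.03*u^2 - 12.48*u - 4.1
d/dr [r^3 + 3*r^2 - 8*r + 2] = 3*r^2 + 6*r - 8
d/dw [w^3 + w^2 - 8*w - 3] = 3*w^2 + 2*w - 8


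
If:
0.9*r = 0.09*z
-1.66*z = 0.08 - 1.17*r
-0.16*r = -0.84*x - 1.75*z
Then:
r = -0.01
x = 0.11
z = -0.05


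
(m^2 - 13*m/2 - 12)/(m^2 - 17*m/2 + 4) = (2*m + 3)/(2*m - 1)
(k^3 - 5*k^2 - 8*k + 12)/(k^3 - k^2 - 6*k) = (k^2 - 7*k + 6)/(k*(k - 3))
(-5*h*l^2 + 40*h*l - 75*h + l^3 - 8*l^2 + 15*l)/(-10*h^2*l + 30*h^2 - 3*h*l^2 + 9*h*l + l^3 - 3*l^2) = (l - 5)/(2*h + l)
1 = 1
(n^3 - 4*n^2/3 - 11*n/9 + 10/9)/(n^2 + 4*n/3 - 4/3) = (3*n^2 - 2*n - 5)/(3*(n + 2))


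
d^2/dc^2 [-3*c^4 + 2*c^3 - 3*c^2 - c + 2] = -36*c^2 + 12*c - 6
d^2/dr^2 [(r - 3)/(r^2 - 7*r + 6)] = 2*((10 - 3*r)*(r^2 - 7*r + 6) + (r - 3)*(2*r - 7)^2)/(r^2 - 7*r + 6)^3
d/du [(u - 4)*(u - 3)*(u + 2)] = 3*u^2 - 10*u - 2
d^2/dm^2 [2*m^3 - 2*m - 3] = 12*m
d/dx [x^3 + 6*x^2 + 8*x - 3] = 3*x^2 + 12*x + 8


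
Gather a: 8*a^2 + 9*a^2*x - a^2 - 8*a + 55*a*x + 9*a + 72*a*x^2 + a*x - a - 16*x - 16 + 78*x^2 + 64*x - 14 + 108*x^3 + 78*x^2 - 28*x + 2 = a^2*(9*x + 7) + a*(72*x^2 + 56*x) + 108*x^3 + 156*x^2 + 20*x - 28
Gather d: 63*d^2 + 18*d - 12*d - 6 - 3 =63*d^2 + 6*d - 9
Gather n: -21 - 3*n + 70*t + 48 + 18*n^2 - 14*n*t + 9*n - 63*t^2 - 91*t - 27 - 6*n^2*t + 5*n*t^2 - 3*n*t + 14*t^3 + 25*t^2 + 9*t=n^2*(18 - 6*t) + n*(5*t^2 - 17*t + 6) + 14*t^3 - 38*t^2 - 12*t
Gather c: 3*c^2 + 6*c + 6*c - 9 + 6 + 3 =3*c^2 + 12*c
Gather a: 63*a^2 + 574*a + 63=63*a^2 + 574*a + 63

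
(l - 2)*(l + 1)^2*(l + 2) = l^4 + 2*l^3 - 3*l^2 - 8*l - 4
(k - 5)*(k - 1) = k^2 - 6*k + 5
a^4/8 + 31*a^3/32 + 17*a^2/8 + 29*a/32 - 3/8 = (a/4 + 1)*(a/2 + 1/2)*(a - 1/4)*(a + 3)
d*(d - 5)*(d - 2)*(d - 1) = d^4 - 8*d^3 + 17*d^2 - 10*d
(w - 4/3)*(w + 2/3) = w^2 - 2*w/3 - 8/9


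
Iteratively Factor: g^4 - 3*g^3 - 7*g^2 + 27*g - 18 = (g - 1)*(g^3 - 2*g^2 - 9*g + 18) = (g - 1)*(g + 3)*(g^2 - 5*g + 6) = (g - 3)*(g - 1)*(g + 3)*(g - 2)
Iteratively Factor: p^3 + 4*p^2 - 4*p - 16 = (p + 2)*(p^2 + 2*p - 8) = (p - 2)*(p + 2)*(p + 4)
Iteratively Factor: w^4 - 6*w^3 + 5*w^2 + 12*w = (w)*(w^3 - 6*w^2 + 5*w + 12) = w*(w - 3)*(w^2 - 3*w - 4) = w*(w - 3)*(w + 1)*(w - 4)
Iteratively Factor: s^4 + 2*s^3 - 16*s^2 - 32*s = (s)*(s^3 + 2*s^2 - 16*s - 32) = s*(s - 4)*(s^2 + 6*s + 8) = s*(s - 4)*(s + 2)*(s + 4)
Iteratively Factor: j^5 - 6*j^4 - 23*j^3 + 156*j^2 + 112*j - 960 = (j - 5)*(j^4 - j^3 - 28*j^2 + 16*j + 192) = (j - 5)*(j - 4)*(j^3 + 3*j^2 - 16*j - 48) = (j - 5)*(j - 4)^2*(j^2 + 7*j + 12) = (j - 5)*(j - 4)^2*(j + 3)*(j + 4)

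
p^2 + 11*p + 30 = (p + 5)*(p + 6)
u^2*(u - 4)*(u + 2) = u^4 - 2*u^3 - 8*u^2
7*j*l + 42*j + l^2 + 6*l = (7*j + l)*(l + 6)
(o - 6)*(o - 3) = o^2 - 9*o + 18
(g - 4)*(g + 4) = g^2 - 16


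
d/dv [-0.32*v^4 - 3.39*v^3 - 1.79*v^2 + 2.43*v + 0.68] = -1.28*v^3 - 10.17*v^2 - 3.58*v + 2.43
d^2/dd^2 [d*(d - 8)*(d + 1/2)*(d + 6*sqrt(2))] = 12*d^2 - 45*d + 36*sqrt(2)*d - 90*sqrt(2) - 8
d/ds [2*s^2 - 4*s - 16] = 4*s - 4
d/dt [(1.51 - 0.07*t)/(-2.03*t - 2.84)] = (6.626123*t + 9.270044)/(2.03*t + 2.84)^3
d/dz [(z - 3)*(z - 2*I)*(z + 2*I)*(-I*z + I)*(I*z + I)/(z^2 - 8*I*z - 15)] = (3*z^6 + z^5*(-6 - 32*I) + z^4*(-72 + 72*I) + z^3*(180 - 48*I) + z^2*(-131 + 72*I) + 246*z + 60 + 96*I)/(z^4 - 16*I*z^3 - 94*z^2 + 240*I*z + 225)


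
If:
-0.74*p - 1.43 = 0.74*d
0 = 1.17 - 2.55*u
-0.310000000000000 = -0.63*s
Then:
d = -p - 1.93243243243243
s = 0.49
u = 0.46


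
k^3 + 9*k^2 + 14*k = k*(k + 2)*(k + 7)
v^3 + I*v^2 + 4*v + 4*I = (v - 2*I)*(v + I)*(v + 2*I)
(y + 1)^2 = y^2 + 2*y + 1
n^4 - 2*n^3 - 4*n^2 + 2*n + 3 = (n - 3)*(n - 1)*(n + 1)^2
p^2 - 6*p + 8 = (p - 4)*(p - 2)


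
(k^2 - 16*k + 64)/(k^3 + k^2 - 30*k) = (k^2 - 16*k + 64)/(k*(k^2 + k - 30))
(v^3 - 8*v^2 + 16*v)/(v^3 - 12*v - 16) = v*(v - 4)/(v^2 + 4*v + 4)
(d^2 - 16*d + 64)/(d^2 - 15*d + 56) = (d - 8)/(d - 7)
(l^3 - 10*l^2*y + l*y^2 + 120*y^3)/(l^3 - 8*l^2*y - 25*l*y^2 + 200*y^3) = (l + 3*y)/(l + 5*y)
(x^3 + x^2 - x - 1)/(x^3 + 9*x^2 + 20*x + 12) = (x^2 - 1)/(x^2 + 8*x + 12)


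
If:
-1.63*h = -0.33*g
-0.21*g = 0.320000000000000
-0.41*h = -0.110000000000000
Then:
No Solution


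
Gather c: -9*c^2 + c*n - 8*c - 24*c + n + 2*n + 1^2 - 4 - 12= -9*c^2 + c*(n - 32) + 3*n - 15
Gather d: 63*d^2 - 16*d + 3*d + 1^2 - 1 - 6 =63*d^2 - 13*d - 6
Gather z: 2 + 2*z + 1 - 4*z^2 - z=-4*z^2 + z + 3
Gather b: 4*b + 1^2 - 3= 4*b - 2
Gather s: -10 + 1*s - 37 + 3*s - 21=4*s - 68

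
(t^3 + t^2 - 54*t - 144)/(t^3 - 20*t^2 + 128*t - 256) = (t^2 + 9*t + 18)/(t^2 - 12*t + 32)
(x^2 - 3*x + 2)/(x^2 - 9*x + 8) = (x - 2)/(x - 8)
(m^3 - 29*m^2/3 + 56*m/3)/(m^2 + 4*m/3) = (3*m^2 - 29*m + 56)/(3*m + 4)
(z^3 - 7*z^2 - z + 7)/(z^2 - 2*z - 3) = (z^2 - 8*z + 7)/(z - 3)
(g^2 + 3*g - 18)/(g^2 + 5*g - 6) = (g - 3)/(g - 1)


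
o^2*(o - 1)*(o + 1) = o^4 - o^2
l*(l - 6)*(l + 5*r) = l^3 + 5*l^2*r - 6*l^2 - 30*l*r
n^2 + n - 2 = (n - 1)*(n + 2)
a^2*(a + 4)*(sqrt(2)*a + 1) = sqrt(2)*a^4 + a^3 + 4*sqrt(2)*a^3 + 4*a^2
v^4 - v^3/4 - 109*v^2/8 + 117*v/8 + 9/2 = (v - 3)*(v - 3/2)*(v + 1/4)*(v + 4)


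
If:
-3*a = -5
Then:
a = 5/3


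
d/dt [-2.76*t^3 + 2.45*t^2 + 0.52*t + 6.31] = -8.28*t^2 + 4.9*t + 0.52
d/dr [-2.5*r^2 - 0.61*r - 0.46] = -5.0*r - 0.61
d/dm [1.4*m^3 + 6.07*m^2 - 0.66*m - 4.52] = 4.2*m^2 + 12.14*m - 0.66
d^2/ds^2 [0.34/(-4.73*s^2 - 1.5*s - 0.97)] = (15.213572*s^2 + 4.8246*s - 0.34*(9.46*s + 1.5)*(18.92*s + 3.0) + 3.119908)/(4.73*s^2 + 1.5*s + 0.97)^3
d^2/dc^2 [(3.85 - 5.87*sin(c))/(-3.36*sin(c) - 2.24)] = 0.0263622314004967*(87.644928*sin(c)^2 - 58.429952*sin(c) - 175.289856)/(1.0*sin(c) + 0.666666666666667)^3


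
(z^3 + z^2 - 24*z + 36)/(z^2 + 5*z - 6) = (z^2 - 5*z + 6)/(z - 1)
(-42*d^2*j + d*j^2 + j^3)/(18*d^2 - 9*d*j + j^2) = j*(-7*d - j)/(3*d - j)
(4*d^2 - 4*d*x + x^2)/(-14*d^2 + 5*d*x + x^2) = (-2*d + x)/(7*d + x)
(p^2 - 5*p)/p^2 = (p - 5)/p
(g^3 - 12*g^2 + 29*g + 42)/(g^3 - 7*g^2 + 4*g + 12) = (g - 7)/(g - 2)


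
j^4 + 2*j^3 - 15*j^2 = j^2*(j - 3)*(j + 5)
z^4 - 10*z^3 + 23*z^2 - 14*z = z*(z - 7)*(z - 2)*(z - 1)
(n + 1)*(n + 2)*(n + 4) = n^3 + 7*n^2 + 14*n + 8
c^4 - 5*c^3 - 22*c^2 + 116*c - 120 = (c - 6)*(c - 2)^2*(c + 5)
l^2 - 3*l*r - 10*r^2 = (l - 5*r)*(l + 2*r)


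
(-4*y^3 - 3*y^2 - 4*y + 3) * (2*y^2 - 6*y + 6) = -8*y^5 + 18*y^4 - 14*y^3 + 12*y^2 - 42*y + 18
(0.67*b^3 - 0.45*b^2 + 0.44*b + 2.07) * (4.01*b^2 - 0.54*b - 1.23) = 2.6867*b^5 - 2.1663*b^4 + 1.1833*b^3 + 8.6166*b^2 - 1.659*b - 2.5461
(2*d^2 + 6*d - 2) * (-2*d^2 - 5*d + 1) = -4*d^4 - 22*d^3 - 24*d^2 + 16*d - 2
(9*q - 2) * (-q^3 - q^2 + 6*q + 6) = -9*q^4 - 7*q^3 + 56*q^2 + 42*q - 12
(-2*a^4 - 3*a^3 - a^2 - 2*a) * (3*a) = -6*a^5 - 9*a^4 - 3*a^3 - 6*a^2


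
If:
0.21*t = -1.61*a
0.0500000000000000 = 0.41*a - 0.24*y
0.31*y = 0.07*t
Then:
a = 0.06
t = -0.46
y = -0.10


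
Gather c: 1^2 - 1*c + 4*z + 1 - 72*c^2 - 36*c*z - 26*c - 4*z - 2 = -72*c^2 + c*(-36*z - 27)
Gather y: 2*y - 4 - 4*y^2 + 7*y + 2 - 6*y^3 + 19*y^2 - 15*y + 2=-6*y^3 + 15*y^2 - 6*y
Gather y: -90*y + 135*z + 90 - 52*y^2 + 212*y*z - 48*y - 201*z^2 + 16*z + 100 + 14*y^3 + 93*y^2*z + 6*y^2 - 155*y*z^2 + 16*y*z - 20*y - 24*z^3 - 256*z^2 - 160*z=14*y^3 + y^2*(93*z - 46) + y*(-155*z^2 + 228*z - 158) - 24*z^3 - 457*z^2 - 9*z + 190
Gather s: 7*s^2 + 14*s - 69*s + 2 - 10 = 7*s^2 - 55*s - 8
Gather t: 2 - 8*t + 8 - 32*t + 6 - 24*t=16 - 64*t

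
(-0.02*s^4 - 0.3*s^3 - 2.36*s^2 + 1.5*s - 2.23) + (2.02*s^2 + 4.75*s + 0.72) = -0.02*s^4 - 0.3*s^3 - 0.34*s^2 + 6.25*s - 1.51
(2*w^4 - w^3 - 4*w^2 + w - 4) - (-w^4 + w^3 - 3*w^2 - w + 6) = 3*w^4 - 2*w^3 - w^2 + 2*w - 10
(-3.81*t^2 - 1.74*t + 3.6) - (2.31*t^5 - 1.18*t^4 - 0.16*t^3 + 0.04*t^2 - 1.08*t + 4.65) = -2.31*t^5 + 1.18*t^4 + 0.16*t^3 - 3.85*t^2 - 0.66*t - 1.05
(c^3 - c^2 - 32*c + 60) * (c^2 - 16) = c^5 - c^4 - 48*c^3 + 76*c^2 + 512*c - 960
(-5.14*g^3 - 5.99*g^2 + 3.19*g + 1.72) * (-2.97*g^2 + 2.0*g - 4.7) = 15.2658*g^5 + 7.5103*g^4 + 2.7037*g^3 + 29.4246*g^2 - 11.553*g - 8.084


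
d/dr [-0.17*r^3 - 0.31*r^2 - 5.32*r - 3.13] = -0.51*r^2 - 0.62*r - 5.32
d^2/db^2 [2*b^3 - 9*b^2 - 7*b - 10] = 12*b - 18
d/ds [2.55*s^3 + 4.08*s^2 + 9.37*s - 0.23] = 7.65*s^2 + 8.16*s + 9.37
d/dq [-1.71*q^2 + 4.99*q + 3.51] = 4.99 - 3.42*q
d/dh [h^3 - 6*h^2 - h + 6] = 3*h^2 - 12*h - 1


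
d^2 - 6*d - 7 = (d - 7)*(d + 1)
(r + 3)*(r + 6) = r^2 + 9*r + 18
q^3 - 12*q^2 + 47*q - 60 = (q - 5)*(q - 4)*(q - 3)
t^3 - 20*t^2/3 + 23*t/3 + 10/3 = (t - 5)*(t - 2)*(t + 1/3)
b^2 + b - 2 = (b - 1)*(b + 2)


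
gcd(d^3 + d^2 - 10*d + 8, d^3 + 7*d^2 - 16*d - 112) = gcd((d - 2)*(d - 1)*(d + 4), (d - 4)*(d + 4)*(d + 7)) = d + 4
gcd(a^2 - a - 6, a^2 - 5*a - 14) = a + 2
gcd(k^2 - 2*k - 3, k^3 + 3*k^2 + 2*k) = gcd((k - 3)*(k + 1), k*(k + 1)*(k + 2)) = k + 1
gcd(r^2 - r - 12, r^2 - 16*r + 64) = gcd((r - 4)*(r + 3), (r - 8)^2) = 1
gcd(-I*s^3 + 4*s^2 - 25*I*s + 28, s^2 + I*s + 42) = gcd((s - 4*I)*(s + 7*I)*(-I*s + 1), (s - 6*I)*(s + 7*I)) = s + 7*I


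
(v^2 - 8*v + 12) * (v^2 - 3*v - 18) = v^4 - 11*v^3 + 18*v^2 + 108*v - 216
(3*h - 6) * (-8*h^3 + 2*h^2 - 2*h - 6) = -24*h^4 + 54*h^3 - 18*h^2 - 6*h + 36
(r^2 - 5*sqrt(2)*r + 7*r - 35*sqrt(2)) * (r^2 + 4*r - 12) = r^4 - 5*sqrt(2)*r^3 + 11*r^3 - 55*sqrt(2)*r^2 + 16*r^2 - 80*sqrt(2)*r - 84*r + 420*sqrt(2)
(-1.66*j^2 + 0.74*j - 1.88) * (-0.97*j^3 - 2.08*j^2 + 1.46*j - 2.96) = 1.6102*j^5 + 2.735*j^4 - 2.1392*j^3 + 9.9044*j^2 - 4.9352*j + 5.5648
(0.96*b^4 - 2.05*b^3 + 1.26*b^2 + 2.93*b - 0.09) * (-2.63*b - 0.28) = -2.5248*b^5 + 5.1227*b^4 - 2.7398*b^3 - 8.0587*b^2 - 0.5837*b + 0.0252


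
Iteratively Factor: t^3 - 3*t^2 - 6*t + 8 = (t - 1)*(t^2 - 2*t - 8) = (t - 1)*(t + 2)*(t - 4)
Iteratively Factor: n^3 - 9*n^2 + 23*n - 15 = (n - 1)*(n^2 - 8*n + 15) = (n - 5)*(n - 1)*(n - 3)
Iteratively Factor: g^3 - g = (g - 1)*(g^2 + g) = g*(g - 1)*(g + 1)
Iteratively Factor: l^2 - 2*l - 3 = (l - 3)*(l + 1)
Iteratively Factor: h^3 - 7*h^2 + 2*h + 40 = (h + 2)*(h^2 - 9*h + 20) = (h - 5)*(h + 2)*(h - 4)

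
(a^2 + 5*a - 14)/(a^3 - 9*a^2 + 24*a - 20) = (a + 7)/(a^2 - 7*a + 10)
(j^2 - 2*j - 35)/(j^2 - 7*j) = (j + 5)/j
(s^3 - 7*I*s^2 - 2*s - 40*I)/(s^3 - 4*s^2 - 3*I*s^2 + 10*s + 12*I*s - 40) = (s - 4*I)/(s - 4)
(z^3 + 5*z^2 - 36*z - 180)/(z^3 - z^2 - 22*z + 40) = (z^2 - 36)/(z^2 - 6*z + 8)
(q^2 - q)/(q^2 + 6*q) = (q - 1)/(q + 6)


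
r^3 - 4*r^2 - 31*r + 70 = (r - 7)*(r - 2)*(r + 5)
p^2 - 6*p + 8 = (p - 4)*(p - 2)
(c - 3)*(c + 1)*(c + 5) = c^3 + 3*c^2 - 13*c - 15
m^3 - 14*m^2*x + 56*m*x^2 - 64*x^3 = (m - 8*x)*(m - 4*x)*(m - 2*x)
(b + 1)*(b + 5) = b^2 + 6*b + 5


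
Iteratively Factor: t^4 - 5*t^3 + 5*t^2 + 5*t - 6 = (t + 1)*(t^3 - 6*t^2 + 11*t - 6) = (t - 2)*(t + 1)*(t^2 - 4*t + 3) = (t - 2)*(t - 1)*(t + 1)*(t - 3)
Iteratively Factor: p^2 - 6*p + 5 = (p - 1)*(p - 5)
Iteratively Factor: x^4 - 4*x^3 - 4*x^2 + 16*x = (x - 2)*(x^3 - 2*x^2 - 8*x) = x*(x - 2)*(x^2 - 2*x - 8) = x*(x - 4)*(x - 2)*(x + 2)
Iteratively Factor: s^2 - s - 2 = (s + 1)*(s - 2)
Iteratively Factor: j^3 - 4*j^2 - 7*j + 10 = (j - 5)*(j^2 + j - 2) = (j - 5)*(j - 1)*(j + 2)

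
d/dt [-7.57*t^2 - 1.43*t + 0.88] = -15.14*t - 1.43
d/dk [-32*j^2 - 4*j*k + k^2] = -4*j + 2*k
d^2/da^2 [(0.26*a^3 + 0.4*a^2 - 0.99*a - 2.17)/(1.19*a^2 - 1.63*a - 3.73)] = (2.437594*a^3 + 1.699902*a^2 + 20.59314*a - 7.626382)/(1.685159*a^6 - 6.924729*a^5 - 6.361026*a^4 + 39.079739*a^3 + 19.938342*a^2 - 68.034081*a - 51.895117)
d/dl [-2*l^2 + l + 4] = 1 - 4*l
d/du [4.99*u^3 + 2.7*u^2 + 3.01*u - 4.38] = 14.97*u^2 + 5.4*u + 3.01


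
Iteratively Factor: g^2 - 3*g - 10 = (g + 2)*(g - 5)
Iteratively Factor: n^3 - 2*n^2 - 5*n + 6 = (n - 3)*(n^2 + n - 2) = (n - 3)*(n + 2)*(n - 1)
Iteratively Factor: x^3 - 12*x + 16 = (x - 2)*(x^2 + 2*x - 8) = (x - 2)*(x + 4)*(x - 2)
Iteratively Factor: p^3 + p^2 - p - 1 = (p + 1)*(p^2 - 1) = (p - 1)*(p + 1)*(p + 1)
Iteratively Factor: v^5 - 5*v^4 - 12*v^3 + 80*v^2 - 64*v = (v - 4)*(v^4 - v^3 - 16*v^2 + 16*v) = v*(v - 4)*(v^3 - v^2 - 16*v + 16) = v*(v - 4)*(v - 1)*(v^2 - 16) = v*(v - 4)^2*(v - 1)*(v + 4)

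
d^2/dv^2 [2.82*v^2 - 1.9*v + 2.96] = 5.64000000000000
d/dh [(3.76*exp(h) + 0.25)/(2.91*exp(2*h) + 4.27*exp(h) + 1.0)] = (-10.9416*exp(2*h) - 1.455*exp(h) + 2.6925)*exp(h)/(8.4681*exp(4*h) + 24.8514*exp(3*h) + 24.0529*exp(2*h) + 8.54*exp(h) + 1.0)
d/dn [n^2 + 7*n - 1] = 2*n + 7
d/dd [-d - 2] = -1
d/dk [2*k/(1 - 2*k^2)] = 2*(2*k^2 + 1)/(2*k^2 - 1)^2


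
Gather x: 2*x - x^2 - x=-x^2 + x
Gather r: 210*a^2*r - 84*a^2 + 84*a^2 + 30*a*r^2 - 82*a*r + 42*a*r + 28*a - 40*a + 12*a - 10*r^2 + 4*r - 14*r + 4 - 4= r^2*(30*a - 10) + r*(210*a^2 - 40*a - 10)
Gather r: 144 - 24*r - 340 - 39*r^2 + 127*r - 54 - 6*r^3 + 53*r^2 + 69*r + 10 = -6*r^3 + 14*r^2 + 172*r - 240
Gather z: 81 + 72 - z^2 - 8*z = -z^2 - 8*z + 153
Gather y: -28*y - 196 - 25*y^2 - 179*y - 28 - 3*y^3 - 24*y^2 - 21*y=-3*y^3 - 49*y^2 - 228*y - 224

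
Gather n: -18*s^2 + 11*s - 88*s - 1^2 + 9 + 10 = -18*s^2 - 77*s + 18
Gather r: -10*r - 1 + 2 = 1 - 10*r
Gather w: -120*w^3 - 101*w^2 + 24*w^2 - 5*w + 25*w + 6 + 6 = -120*w^3 - 77*w^2 + 20*w + 12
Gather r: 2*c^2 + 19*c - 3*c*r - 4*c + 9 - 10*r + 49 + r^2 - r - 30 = 2*c^2 + 15*c + r^2 + r*(-3*c - 11) + 28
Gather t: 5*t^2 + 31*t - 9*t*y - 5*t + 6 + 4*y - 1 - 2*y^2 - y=5*t^2 + t*(26 - 9*y) - 2*y^2 + 3*y + 5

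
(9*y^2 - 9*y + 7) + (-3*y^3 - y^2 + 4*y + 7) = -3*y^3 + 8*y^2 - 5*y + 14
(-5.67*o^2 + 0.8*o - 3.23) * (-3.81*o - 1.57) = 21.6027*o^3 + 5.8539*o^2 + 11.0503*o + 5.0711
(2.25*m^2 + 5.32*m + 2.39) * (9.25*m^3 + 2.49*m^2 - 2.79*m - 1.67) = 20.8125*m^5 + 54.8125*m^4 + 29.0768*m^3 - 12.6492*m^2 - 15.5525*m - 3.9913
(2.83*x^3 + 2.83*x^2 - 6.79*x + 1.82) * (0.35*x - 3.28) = 0.9905*x^4 - 8.2919*x^3 - 11.6589*x^2 + 22.9082*x - 5.9696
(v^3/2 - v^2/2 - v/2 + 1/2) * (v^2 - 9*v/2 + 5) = v^5/2 - 11*v^4/4 + 17*v^3/4 + v^2/4 - 19*v/4 + 5/2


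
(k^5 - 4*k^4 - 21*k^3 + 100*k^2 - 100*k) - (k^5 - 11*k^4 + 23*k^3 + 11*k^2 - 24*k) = 7*k^4 - 44*k^3 + 89*k^2 - 76*k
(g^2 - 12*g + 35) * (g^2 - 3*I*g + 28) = g^4 - 12*g^3 - 3*I*g^3 + 63*g^2 + 36*I*g^2 - 336*g - 105*I*g + 980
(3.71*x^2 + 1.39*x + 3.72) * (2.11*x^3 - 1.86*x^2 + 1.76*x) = 7.8281*x^5 - 3.9677*x^4 + 11.7934*x^3 - 4.4728*x^2 + 6.5472*x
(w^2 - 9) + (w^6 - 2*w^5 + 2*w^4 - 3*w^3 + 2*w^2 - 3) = w^6 - 2*w^5 + 2*w^4 - 3*w^3 + 3*w^2 - 12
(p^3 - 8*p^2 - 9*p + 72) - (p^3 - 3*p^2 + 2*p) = -5*p^2 - 11*p + 72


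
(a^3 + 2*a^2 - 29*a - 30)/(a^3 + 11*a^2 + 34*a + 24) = (a - 5)/(a + 4)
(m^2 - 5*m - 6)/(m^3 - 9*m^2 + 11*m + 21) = (m - 6)/(m^2 - 10*m + 21)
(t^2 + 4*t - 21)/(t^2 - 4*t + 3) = (t + 7)/(t - 1)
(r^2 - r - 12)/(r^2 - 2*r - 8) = (r + 3)/(r + 2)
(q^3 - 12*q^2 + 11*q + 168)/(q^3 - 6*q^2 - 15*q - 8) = (q^2 - 4*q - 21)/(q^2 + 2*q + 1)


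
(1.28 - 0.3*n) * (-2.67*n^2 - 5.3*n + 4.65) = 0.801*n^3 - 1.8276*n^2 - 8.179*n + 5.952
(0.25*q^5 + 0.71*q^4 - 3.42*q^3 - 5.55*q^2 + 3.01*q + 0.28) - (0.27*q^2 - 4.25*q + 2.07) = 0.25*q^5 + 0.71*q^4 - 3.42*q^3 - 5.82*q^2 + 7.26*q - 1.79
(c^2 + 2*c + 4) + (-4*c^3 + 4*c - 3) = -4*c^3 + c^2 + 6*c + 1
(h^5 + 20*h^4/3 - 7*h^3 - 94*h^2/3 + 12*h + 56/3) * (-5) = -5*h^5 - 100*h^4/3 + 35*h^3 + 470*h^2/3 - 60*h - 280/3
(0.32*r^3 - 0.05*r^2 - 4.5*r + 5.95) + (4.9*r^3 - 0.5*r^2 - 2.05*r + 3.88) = 5.22*r^3 - 0.55*r^2 - 6.55*r + 9.83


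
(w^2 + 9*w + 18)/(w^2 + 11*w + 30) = (w + 3)/(w + 5)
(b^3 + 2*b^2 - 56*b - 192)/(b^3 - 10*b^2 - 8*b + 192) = (b + 6)/(b - 6)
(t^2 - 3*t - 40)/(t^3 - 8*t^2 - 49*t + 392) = (t + 5)/(t^2 - 49)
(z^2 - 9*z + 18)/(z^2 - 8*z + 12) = (z - 3)/(z - 2)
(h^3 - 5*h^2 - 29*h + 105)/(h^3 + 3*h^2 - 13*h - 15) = (h - 7)/(h + 1)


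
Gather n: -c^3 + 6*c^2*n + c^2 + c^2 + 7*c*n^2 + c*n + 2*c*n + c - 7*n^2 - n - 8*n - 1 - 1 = -c^3 + 2*c^2 + c + n^2*(7*c - 7) + n*(6*c^2 + 3*c - 9) - 2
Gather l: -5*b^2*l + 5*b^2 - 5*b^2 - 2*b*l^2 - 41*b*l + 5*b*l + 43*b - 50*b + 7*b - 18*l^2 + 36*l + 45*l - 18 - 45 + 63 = l^2*(-2*b - 18) + l*(-5*b^2 - 36*b + 81)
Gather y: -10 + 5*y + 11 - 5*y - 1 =0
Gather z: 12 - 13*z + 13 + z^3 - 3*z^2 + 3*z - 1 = z^3 - 3*z^2 - 10*z + 24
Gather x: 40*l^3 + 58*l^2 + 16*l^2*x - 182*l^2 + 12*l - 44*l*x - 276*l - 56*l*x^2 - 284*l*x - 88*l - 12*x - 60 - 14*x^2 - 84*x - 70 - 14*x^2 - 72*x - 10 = 40*l^3 - 124*l^2 - 352*l + x^2*(-56*l - 28) + x*(16*l^2 - 328*l - 168) - 140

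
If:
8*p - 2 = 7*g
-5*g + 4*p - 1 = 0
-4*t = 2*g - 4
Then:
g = 0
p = 1/4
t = 1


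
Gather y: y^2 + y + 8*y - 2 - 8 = y^2 + 9*y - 10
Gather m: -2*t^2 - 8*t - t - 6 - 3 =-2*t^2 - 9*t - 9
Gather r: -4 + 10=6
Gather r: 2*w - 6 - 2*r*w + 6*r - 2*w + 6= r*(6 - 2*w)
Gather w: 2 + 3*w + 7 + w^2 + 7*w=w^2 + 10*w + 9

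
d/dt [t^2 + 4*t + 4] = 2*t + 4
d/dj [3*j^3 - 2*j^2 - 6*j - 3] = 9*j^2 - 4*j - 6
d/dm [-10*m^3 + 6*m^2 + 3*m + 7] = -30*m^2 + 12*m + 3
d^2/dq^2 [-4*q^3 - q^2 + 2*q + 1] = -24*q - 2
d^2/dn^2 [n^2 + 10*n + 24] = 2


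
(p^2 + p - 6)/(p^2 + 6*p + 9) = (p - 2)/(p + 3)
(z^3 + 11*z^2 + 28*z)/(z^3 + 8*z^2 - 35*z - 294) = z*(z + 4)/(z^2 + z - 42)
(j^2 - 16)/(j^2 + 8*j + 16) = (j - 4)/(j + 4)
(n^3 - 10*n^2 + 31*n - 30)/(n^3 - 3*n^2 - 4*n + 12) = (n - 5)/(n + 2)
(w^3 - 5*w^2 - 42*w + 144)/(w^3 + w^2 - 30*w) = (w^2 - 11*w + 24)/(w*(w - 5))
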